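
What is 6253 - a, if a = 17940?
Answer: -11687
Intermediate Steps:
6253 - a = 6253 - 1*17940 = 6253 - 17940 = -11687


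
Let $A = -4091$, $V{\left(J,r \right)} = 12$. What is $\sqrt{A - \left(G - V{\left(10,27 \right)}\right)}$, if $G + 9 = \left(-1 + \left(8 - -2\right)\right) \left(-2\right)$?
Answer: $2 i \sqrt{1013} \approx 63.655 i$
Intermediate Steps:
$G = -27$ ($G = -9 + \left(-1 + \left(8 - -2\right)\right) \left(-2\right) = -9 + \left(-1 + \left(8 + 2\right)\right) \left(-2\right) = -9 + \left(-1 + 10\right) \left(-2\right) = -9 + 9 \left(-2\right) = -9 - 18 = -27$)
$\sqrt{A - \left(G - V{\left(10,27 \right)}\right)} = \sqrt{-4091 + \left(12 - -27\right)} = \sqrt{-4091 + \left(12 + 27\right)} = \sqrt{-4091 + 39} = \sqrt{-4052} = 2 i \sqrt{1013}$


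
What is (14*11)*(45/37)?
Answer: 6930/37 ≈ 187.30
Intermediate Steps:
(14*11)*(45/37) = 154*(45*(1/37)) = 154*(45/37) = 6930/37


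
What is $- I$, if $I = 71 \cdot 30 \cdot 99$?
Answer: $-210870$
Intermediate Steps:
$I = 210870$ ($I = 2130 \cdot 99 = 210870$)
$- I = \left(-1\right) 210870 = -210870$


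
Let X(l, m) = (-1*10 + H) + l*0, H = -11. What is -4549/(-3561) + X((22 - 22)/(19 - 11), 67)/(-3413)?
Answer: 15600518/12153693 ≈ 1.2836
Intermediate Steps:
X(l, m) = -21 (X(l, m) = (-1*10 - 11) + l*0 = (-10 - 11) + 0 = -21 + 0 = -21)
-4549/(-3561) + X((22 - 22)/(19 - 11), 67)/(-3413) = -4549/(-3561) - 21/(-3413) = -4549*(-1/3561) - 21*(-1/3413) = 4549/3561 + 21/3413 = 15600518/12153693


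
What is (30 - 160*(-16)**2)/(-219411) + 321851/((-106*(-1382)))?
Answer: 76613567321/32141956212 ≈ 2.3836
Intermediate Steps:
(30 - 160*(-16)**2)/(-219411) + 321851/((-106*(-1382))) = (30 - 160*256)*(-1/219411) + 321851/146492 = (30 - 40960)*(-1/219411) + 321851*(1/146492) = -40930*(-1/219411) + 321851/146492 = 40930/219411 + 321851/146492 = 76613567321/32141956212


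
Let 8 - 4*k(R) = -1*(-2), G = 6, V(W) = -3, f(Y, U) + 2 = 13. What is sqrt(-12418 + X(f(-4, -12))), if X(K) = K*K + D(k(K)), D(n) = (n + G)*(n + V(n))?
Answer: I*sqrt(49233)/2 ≈ 110.94*I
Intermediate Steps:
f(Y, U) = 11 (f(Y, U) = -2 + 13 = 11)
k(R) = 3/2 (k(R) = 2 - (-1)*(-2)/4 = 2 - 1/4*2 = 2 - 1/2 = 3/2)
D(n) = (-3 + n)*(6 + n) (D(n) = (n + 6)*(n - 3) = (6 + n)*(-3 + n) = (-3 + n)*(6 + n))
X(K) = -45/4 + K**2 (X(K) = K*K + (-18 + (3/2)**2 + 3*(3/2)) = K**2 + (-18 + 9/4 + 9/2) = K**2 - 45/4 = -45/4 + K**2)
sqrt(-12418 + X(f(-4, -12))) = sqrt(-12418 + (-45/4 + 11**2)) = sqrt(-12418 + (-45/4 + 121)) = sqrt(-12418 + 439/4) = sqrt(-49233/4) = I*sqrt(49233)/2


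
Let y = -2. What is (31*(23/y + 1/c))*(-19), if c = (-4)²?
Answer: 107787/16 ≈ 6736.7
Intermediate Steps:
c = 16
(31*(23/y + 1/c))*(-19) = (31*(23/(-2) + 1/16))*(-19) = (31*(23*(-½) + 1*(1/16)))*(-19) = (31*(-23/2 + 1/16))*(-19) = (31*(-183/16))*(-19) = -5673/16*(-19) = 107787/16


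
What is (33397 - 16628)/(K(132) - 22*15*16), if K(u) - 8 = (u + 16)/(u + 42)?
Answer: -1458903/458590 ≈ -3.1813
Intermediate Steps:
K(u) = 8 + (16 + u)/(42 + u) (K(u) = 8 + (u + 16)/(u + 42) = 8 + (16 + u)/(42 + u))
(33397 - 16628)/(K(132) - 22*15*16) = (33397 - 16628)/((352 + 9*132)/(42 + 132) - 22*15*16) = 16769/((352 + 1188)/174 - 330*16) = 16769/((1/174)*1540 - 5280) = 16769/(770/87 - 5280) = 16769/(-458590/87) = 16769*(-87/458590) = -1458903/458590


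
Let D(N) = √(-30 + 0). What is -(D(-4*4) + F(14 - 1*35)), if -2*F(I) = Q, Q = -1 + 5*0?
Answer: -½ - I*√30 ≈ -0.5 - 5.4772*I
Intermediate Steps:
D(N) = I*√30 (D(N) = √(-30) = I*√30)
Q = -1 (Q = -1 + 0 = -1)
F(I) = ½ (F(I) = -½*(-1) = ½)
-(D(-4*4) + F(14 - 1*35)) = -(I*√30 + ½) = -(½ + I*√30) = -½ - I*√30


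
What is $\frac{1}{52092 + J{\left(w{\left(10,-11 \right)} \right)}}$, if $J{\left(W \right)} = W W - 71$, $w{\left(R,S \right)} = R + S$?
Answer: $\frac{1}{52022} \approx 1.9223 \cdot 10^{-5}$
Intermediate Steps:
$J{\left(W \right)} = -71 + W^{2}$ ($J{\left(W \right)} = W^{2} - 71 = -71 + W^{2}$)
$\frac{1}{52092 + J{\left(w{\left(10,-11 \right)} \right)}} = \frac{1}{52092 - \left(71 - \left(10 - 11\right)^{2}\right)} = \frac{1}{52092 - \left(71 - \left(-1\right)^{2}\right)} = \frac{1}{52092 + \left(-71 + 1\right)} = \frac{1}{52092 - 70} = \frac{1}{52022}$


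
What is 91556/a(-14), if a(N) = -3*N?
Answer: 45778/21 ≈ 2179.9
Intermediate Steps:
91556/a(-14) = 91556/((-3*(-14))) = 91556/42 = 91556*(1/42) = 45778/21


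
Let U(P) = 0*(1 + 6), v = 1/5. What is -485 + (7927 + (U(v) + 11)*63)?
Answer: 8135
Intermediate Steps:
v = ⅕ ≈ 0.20000
U(P) = 0 (U(P) = 0*7 = 0)
-485 + (7927 + (U(v) + 11)*63) = -485 + (7927 + (0 + 11)*63) = -485 + (7927 + 11*63) = -485 + (7927 + 693) = -485 + 8620 = 8135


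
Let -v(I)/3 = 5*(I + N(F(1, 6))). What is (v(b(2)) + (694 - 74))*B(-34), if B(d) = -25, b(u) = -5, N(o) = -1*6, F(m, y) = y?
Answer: -19625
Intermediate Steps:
N(o) = -6
v(I) = 90 - 15*I (v(I) = -15*(I - 6) = -15*(-6 + I) = -3*(-30 + 5*I) = 90 - 15*I)
(v(b(2)) + (694 - 74))*B(-34) = ((90 - 15*(-5)) + (694 - 74))*(-25) = ((90 + 75) + 620)*(-25) = (165 + 620)*(-25) = 785*(-25) = -19625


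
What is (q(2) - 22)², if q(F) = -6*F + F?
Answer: 1024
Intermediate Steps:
q(F) = -5*F
(q(2) - 22)² = (-5*2 - 22)² = (-10 - 22)² = (-32)² = 1024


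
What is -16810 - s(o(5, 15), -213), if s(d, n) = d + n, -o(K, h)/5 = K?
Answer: -16572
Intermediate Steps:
o(K, h) = -5*K
-16810 - s(o(5, 15), -213) = -16810 - (-5*5 - 213) = -16810 - (-25 - 213) = -16810 - 1*(-238) = -16810 + 238 = -16572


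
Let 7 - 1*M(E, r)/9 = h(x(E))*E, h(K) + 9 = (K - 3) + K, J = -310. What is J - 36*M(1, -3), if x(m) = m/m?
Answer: -5818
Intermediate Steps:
x(m) = 1
h(K) = -12 + 2*K (h(K) = -9 + ((K - 3) + K) = -9 + ((-3 + K) + K) = -9 + (-3 + 2*K) = -12 + 2*K)
M(E, r) = 63 + 90*E (M(E, r) = 63 - 9*(-12 + 2*1)*E = 63 - 9*(-12 + 2)*E = 63 - (-90)*E = 63 + 90*E)
J - 36*M(1, -3) = -310 - 36*(63 + 90*1) = -310 - 36*(63 + 90) = -310 - 36*153 = -310 - 5508 = -5818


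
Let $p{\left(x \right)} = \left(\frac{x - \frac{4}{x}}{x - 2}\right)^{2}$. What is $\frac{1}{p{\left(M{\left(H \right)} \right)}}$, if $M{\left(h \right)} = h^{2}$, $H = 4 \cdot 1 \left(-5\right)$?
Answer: $\frac{40000}{40401} \approx 0.99007$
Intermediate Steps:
$H = -20$ ($H = 4 \left(-5\right) = -20$)
$p{\left(x \right)} = \frac{\left(x - \frac{4}{x}\right)^{2}}{\left(-2 + x\right)^{2}}$ ($p{\left(x \right)} = \left(\frac{x - \frac{4}{x}}{-2 + x}\right)^{2} = \frac{\left(x - \frac{4}{x}\right)^{2}}{\left(-2 + x\right)^{2}}$)
$\frac{1}{p{\left(M{\left(H \right)} \right)}} = \frac{1}{1 + \frac{4}{\left(-20\right)^{2}} + \frac{4}{160000}} = \frac{1}{1 + \frac{4}{400} + \frac{4}{160000}} = \frac{1}{1 + 4 \cdot \frac{1}{400} + 4 \cdot \frac{1}{160000}} = \frac{1}{1 + \frac{1}{100} + \frac{1}{40000}} = \frac{1}{\frac{40401}{40000}} = \frac{40000}{40401}$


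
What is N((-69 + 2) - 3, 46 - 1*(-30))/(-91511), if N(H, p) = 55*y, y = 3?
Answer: -165/91511 ≈ -0.0018031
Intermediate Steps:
N(H, p) = 165 (N(H, p) = 55*3 = 165)
N((-69 + 2) - 3, 46 - 1*(-30))/(-91511) = 165/(-91511) = 165*(-1/91511) = -165/91511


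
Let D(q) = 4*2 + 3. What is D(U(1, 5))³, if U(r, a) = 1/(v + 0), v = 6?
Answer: 1331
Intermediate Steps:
U(r, a) = ⅙ (U(r, a) = 1/(6 + 0) = 1/6 = ⅙)
D(q) = 11 (D(q) = 8 + 3 = 11)
D(U(1, 5))³ = 11³ = 1331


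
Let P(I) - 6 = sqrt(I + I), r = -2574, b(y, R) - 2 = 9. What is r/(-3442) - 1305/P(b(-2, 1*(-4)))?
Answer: -6728706/12047 + 1305*sqrt(22)/14 ≈ -121.32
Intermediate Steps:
b(y, R) = 11 (b(y, R) = 2 + 9 = 11)
P(I) = 6 + sqrt(2)*sqrt(I) (P(I) = 6 + sqrt(I + I) = 6 + sqrt(2*I) = 6 + sqrt(2)*sqrt(I))
r/(-3442) - 1305/P(b(-2, 1*(-4))) = -2574/(-3442) - 1305/(6 + sqrt(2)*sqrt(11)) = -2574*(-1/3442) - 1305/(6 + sqrt(22)) = 1287/1721 - 1305/(6 + sqrt(22))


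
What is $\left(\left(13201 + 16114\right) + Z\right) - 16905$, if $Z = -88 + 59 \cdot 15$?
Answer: $13207$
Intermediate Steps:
$Z = 797$ ($Z = -88 + 885 = 797$)
$\left(\left(13201 + 16114\right) + Z\right) - 16905 = \left(\left(13201 + 16114\right) + 797\right) - 16905 = \left(29315 + 797\right) - 16905 = 30112 - 16905 = 13207$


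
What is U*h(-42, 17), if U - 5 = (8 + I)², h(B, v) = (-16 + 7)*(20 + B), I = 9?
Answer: 58212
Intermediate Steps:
h(B, v) = -180 - 9*B (h(B, v) = -9*(20 + B) = -180 - 9*B)
U = 294 (U = 5 + (8 + 9)² = 5 + 17² = 5 + 289 = 294)
U*h(-42, 17) = 294*(-180 - 9*(-42)) = 294*(-180 + 378) = 294*198 = 58212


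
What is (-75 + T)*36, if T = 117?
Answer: 1512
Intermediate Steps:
(-75 + T)*36 = (-75 + 117)*36 = 42*36 = 1512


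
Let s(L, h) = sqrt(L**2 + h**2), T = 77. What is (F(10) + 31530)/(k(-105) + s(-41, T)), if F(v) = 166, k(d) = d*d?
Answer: 69889680/24308603 - 31696*sqrt(7610)/121543015 ≈ 2.8524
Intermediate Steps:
k(d) = d**2
(F(10) + 31530)/(k(-105) + s(-41, T)) = (166 + 31530)/((-105)**2 + sqrt((-41)**2 + 77**2)) = 31696/(11025 + sqrt(1681 + 5929)) = 31696/(11025 + sqrt(7610))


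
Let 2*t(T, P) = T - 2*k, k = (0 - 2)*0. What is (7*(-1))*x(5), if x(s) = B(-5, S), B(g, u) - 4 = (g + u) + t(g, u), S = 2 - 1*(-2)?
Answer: -7/2 ≈ -3.5000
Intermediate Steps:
k = 0 (k = -2*0 = 0)
S = 4 (S = 2 + 2 = 4)
t(T, P) = T/2 (t(T, P) = (T - 2*0)/2 = (T + 0)/2 = T/2)
B(g, u) = 4 + u + 3*g/2 (B(g, u) = 4 + ((g + u) + g/2) = 4 + (u + 3*g/2) = 4 + u + 3*g/2)
x(s) = ½ (x(s) = 4 + 4 + (3/2)*(-5) = 4 + 4 - 15/2 = ½)
(7*(-1))*x(5) = (7*(-1))*(½) = -7*½ = -7/2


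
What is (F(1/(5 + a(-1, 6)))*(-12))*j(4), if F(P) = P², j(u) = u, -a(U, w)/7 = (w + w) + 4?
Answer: -48/11449 ≈ -0.0041925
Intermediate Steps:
a(U, w) = -28 - 14*w (a(U, w) = -7*((w + w) + 4) = -7*(2*w + 4) = -7*(4 + 2*w) = -28 - 14*w)
(F(1/(5 + a(-1, 6)))*(-12))*j(4) = ((1/(5 + (-28 - 14*6)))²*(-12))*4 = ((1/(5 + (-28 - 84)))²*(-12))*4 = ((1/(5 - 112))²*(-12))*4 = ((1/(-107))²*(-12))*4 = ((-1/107)²*(-12))*4 = ((1/11449)*(-12))*4 = -12/11449*4 = -48/11449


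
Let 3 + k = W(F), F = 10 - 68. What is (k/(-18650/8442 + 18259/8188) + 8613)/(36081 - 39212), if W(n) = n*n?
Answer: -122346694035/2248493209 ≈ -54.413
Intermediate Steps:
F = -58
W(n) = n²
k = 3361 (k = -3 + (-58)² = -3 + 3364 = 3361)
(k/(-18650/8442 + 18259/8188) + 8613)/(36081 - 39212) = (3361/(-18650/8442 + 18259/8188) + 8613)/(36081 - 39212) = (3361/(-18650*1/8442 + 18259*(1/8188)) + 8613)/(-3131) = (3361/(-9325/4221 + 18259/8188) + 8613)*(-1/3131) = (3361/(718139/34561548) + 8613)*(-1/3131) = (3361*(34561548/718139) + 8613)*(-1/3131) = (116161362828/718139 + 8613)*(-1/3131) = (122346694035/718139)*(-1/3131) = -122346694035/2248493209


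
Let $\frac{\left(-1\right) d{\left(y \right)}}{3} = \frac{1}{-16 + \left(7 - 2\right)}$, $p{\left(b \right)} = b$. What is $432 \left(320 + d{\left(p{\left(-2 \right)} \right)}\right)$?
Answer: $\frac{1521936}{11} \approx 1.3836 \cdot 10^{5}$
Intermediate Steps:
$d{\left(y \right)} = \frac{3}{11}$ ($d{\left(y \right)} = - \frac{3}{-16 + \left(7 - 2\right)} = - \frac{3}{-16 + 5} = - \frac{3}{-11} = \left(-3\right) \left(- \frac{1}{11}\right) = \frac{3}{11}$)
$432 \left(320 + d{\left(p{\left(-2 \right)} \right)}\right) = 432 \left(320 + \frac{3}{11}\right) = 432 \cdot \frac{3523}{11} = \frac{1521936}{11}$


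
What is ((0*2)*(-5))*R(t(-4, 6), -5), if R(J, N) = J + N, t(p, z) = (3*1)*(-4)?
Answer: 0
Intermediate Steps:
t(p, z) = -12 (t(p, z) = 3*(-4) = -12)
((0*2)*(-5))*R(t(-4, 6), -5) = ((0*2)*(-5))*(-12 - 5) = (0*(-5))*(-17) = 0*(-17) = 0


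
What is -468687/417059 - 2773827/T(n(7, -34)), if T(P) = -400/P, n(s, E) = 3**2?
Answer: 10411458158337/166823600 ≈ 62410.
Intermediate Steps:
n(s, E) = 9
-468687/417059 - 2773827/T(n(7, -34)) = -468687/417059 - 2773827/((-400/9)) = -468687*1/417059 - 2773827/((-400*1/9)) = -468687/417059 - 2773827/(-400/9) = -468687/417059 - 2773827*(-9/400) = -468687/417059 + 24964443/400 = 10411458158337/166823600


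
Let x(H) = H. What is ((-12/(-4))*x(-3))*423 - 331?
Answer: -4138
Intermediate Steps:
((-12/(-4))*x(-3))*423 - 331 = (-12/(-4)*(-3))*423 - 331 = (-12*(-1)/4*(-3))*423 - 331 = (-6*(-½)*(-3))*423 - 331 = (3*(-3))*423 - 331 = -9*423 - 331 = -3807 - 331 = -4138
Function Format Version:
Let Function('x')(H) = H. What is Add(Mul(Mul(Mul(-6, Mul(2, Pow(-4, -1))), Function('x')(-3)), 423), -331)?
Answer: -4138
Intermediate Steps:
Add(Mul(Mul(Mul(-6, Mul(2, Pow(-4, -1))), Function('x')(-3)), 423), -331) = Add(Mul(Mul(Mul(-6, Mul(2, Pow(-4, -1))), -3), 423), -331) = Add(Mul(Mul(Mul(-6, Mul(2, Rational(-1, 4))), -3), 423), -331) = Add(Mul(Mul(Mul(-6, Rational(-1, 2)), -3), 423), -331) = Add(Mul(Mul(3, -3), 423), -331) = Add(Mul(-9, 423), -331) = Add(-3807, -331) = -4138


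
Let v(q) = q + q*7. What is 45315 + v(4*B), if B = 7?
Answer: 45539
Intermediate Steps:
v(q) = 8*q (v(q) = q + 7*q = 8*q)
45315 + v(4*B) = 45315 + 8*(4*7) = 45315 + 8*28 = 45315 + 224 = 45539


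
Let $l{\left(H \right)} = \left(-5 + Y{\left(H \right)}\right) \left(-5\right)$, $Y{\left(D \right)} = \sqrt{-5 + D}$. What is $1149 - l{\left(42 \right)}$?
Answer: $1124 + 5 \sqrt{37} \approx 1154.4$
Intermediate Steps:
$l{\left(H \right)} = 25 - 5 \sqrt{-5 + H}$ ($l{\left(H \right)} = \left(-5 + \sqrt{-5 + H}\right) \left(-5\right) = 25 - 5 \sqrt{-5 + H}$)
$1149 - l{\left(42 \right)} = 1149 - \left(25 - 5 \sqrt{-5 + 42}\right) = 1149 - \left(25 - 5 \sqrt{37}\right) = 1124 + 5 \sqrt{37}$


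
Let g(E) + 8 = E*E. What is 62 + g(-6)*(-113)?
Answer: -3102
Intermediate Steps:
g(E) = -8 + E² (g(E) = -8 + E*E = -8 + E²)
62 + g(-6)*(-113) = 62 + (-8 + (-6)²)*(-113) = 62 + (-8 + 36)*(-113) = 62 + 28*(-113) = 62 - 3164 = -3102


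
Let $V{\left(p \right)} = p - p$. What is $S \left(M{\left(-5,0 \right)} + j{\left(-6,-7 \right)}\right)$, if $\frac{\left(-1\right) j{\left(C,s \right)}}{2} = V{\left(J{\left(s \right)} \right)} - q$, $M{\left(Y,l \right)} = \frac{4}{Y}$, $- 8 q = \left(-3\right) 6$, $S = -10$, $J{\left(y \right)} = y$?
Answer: $-37$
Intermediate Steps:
$V{\left(p \right)} = 0$
$q = \frac{9}{4}$ ($q = - \frac{\left(-3\right) 6}{8} = \left(- \frac{1}{8}\right) \left(-18\right) = \frac{9}{4} \approx 2.25$)
$j{\left(C,s \right)} = \frac{9}{2}$ ($j{\left(C,s \right)} = - 2 \left(0 - \frac{9}{4}\right) = \left(-2\right) \left(- \frac{9}{4}\right) = \frac{9}{2}$)
$S \left(M{\left(-5,0 \right)} + j{\left(-6,-7 \right)}\right) = - 10 \left(\frac{4}{-5} + \frac{9}{2}\right) = - 10 \left(4 \left(- \frac{1}{5}\right) + \frac{9}{2}\right) = - 10 \left(- \frac{4}{5} + \frac{9}{2}\right) = \left(-10\right) \frac{37}{10} = -37$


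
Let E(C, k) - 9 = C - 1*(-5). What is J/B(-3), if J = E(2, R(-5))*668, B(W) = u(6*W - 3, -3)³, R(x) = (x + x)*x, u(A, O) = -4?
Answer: -167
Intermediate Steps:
R(x) = 2*x² (R(x) = (2*x)*x = 2*x²)
E(C, k) = 14 + C (E(C, k) = 9 + (C - 1*(-5)) = 9 + (C + 5) = 9 + (5 + C) = 14 + C)
B(W) = -64 (B(W) = (-4)³ = -64)
J = 10688 (J = (14 + 2)*668 = 16*668 = 10688)
J/B(-3) = 10688/(-64) = 10688*(-1/64) = -167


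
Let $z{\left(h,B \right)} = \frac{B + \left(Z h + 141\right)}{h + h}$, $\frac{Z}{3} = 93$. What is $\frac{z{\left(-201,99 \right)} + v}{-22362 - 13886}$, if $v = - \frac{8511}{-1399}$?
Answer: $- \frac{27180061}{6795267568} \approx -0.0039999$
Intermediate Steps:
$Z = 279$ ($Z = 3 \cdot 93 = 279$)
$v = \frac{8511}{1399}$ ($v = \left(-8511\right) \left(- \frac{1}{1399}\right) = \frac{8511}{1399} \approx 6.0836$)
$z{\left(h,B \right)} = \frac{141 + B + 279 h}{2 h}$ ($z{\left(h,B \right)} = \frac{B + \left(279 h + 141\right)}{h + h} = \frac{B + \left(141 + 279 h\right)}{2 h} = \left(141 + B + 279 h\right) \frac{1}{2 h} = \frac{141 + B + 279 h}{2 h}$)
$\frac{z{\left(-201,99 \right)} + v}{-22362 - 13886} = \frac{\frac{141 + 99 + 279 \left(-201\right)}{2 \left(-201\right)} + \frac{8511}{1399}}{-22362 - 13886} = \frac{\frac{1}{2} \left(- \frac{1}{201}\right) \left(141 + 99 - 56079\right) + \frac{8511}{1399}}{-36248} = \left(\frac{1}{2} \left(- \frac{1}{201}\right) \left(-55839\right) + \frac{8511}{1399}\right) \left(- \frac{1}{36248}\right) = \left(\frac{18613}{134} + \frac{8511}{1399}\right) \left(- \frac{1}{36248}\right) = \frac{27180061}{187466} \left(- \frac{1}{36248}\right) = - \frac{27180061}{6795267568}$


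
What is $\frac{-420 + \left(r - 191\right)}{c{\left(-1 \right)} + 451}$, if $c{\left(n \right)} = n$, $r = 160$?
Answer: $- \frac{451}{450} \approx -1.0022$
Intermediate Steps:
$\frac{-420 + \left(r - 191\right)}{c{\left(-1 \right)} + 451} = \frac{-420 + \left(160 - 191\right)}{-1 + 451} = \frac{-420 + \left(160 - 191\right)}{450} = \left(-420 - 31\right) \frac{1}{450} = \left(-451\right) \frac{1}{450} = - \frac{451}{450}$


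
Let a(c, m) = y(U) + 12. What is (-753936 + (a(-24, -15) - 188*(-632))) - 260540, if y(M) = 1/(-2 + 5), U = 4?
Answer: -2686943/3 ≈ -8.9565e+5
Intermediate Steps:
y(M) = ⅓ (y(M) = 1/3 = ⅓)
a(c, m) = 37/3 (a(c, m) = ⅓ + 12 = 37/3)
(-753936 + (a(-24, -15) - 188*(-632))) - 260540 = (-753936 + (37/3 - 188*(-632))) - 260540 = (-753936 + (37/3 + 118816)) - 260540 = (-753936 + 356485/3) - 260540 = -1905323/3 - 260540 = -2686943/3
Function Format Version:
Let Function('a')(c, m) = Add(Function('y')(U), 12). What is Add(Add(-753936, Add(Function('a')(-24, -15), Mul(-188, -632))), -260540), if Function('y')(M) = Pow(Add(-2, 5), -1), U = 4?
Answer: Rational(-2686943, 3) ≈ -8.9565e+5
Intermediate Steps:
Function('y')(M) = Rational(1, 3) (Function('y')(M) = Pow(3, -1) = Rational(1, 3))
Function('a')(c, m) = Rational(37, 3) (Function('a')(c, m) = Add(Rational(1, 3), 12) = Rational(37, 3))
Add(Add(-753936, Add(Function('a')(-24, -15), Mul(-188, -632))), -260540) = Add(Add(-753936, Add(Rational(37, 3), Mul(-188, -632))), -260540) = Add(Add(-753936, Add(Rational(37, 3), 118816)), -260540) = Add(Add(-753936, Rational(356485, 3)), -260540) = Add(Rational(-1905323, 3), -260540) = Rational(-2686943, 3)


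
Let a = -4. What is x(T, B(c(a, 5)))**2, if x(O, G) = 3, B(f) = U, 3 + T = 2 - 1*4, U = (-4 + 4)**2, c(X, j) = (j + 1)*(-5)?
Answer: 9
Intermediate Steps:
c(X, j) = -5 - 5*j (c(X, j) = (1 + j)*(-5) = -5 - 5*j)
U = 0 (U = 0**2 = 0)
T = -5 (T = -3 + (2 - 1*4) = -3 + (2 - 4) = -3 - 2 = -5)
B(f) = 0
x(T, B(c(a, 5)))**2 = 3**2 = 9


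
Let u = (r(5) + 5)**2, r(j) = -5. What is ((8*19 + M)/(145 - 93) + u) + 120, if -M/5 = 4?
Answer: 1593/13 ≈ 122.54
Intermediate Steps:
M = -20 (M = -5*4 = -20)
u = 0 (u = (-5 + 5)**2 = 0**2 = 0)
((8*19 + M)/(145 - 93) + u) + 120 = ((8*19 - 20)/(145 - 93) + 0) + 120 = ((152 - 20)/52 + 0) + 120 = (132*(1/52) + 0) + 120 = (33/13 + 0) + 120 = 33/13 + 120 = 1593/13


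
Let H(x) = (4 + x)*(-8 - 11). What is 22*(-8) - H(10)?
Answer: 90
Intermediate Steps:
H(x) = -76 - 19*x (H(x) = (4 + x)*(-19) = -76 - 19*x)
22*(-8) - H(10) = 22*(-8) - (-76 - 19*10) = -176 - (-76 - 190) = -176 - 1*(-266) = -176 + 266 = 90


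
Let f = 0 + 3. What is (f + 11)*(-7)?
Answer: -98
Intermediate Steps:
f = 3
(f + 11)*(-7) = (3 + 11)*(-7) = 14*(-7) = -98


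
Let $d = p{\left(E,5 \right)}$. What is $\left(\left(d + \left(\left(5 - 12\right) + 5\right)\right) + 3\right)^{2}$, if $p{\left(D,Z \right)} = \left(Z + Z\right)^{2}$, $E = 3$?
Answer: $10201$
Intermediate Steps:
$p{\left(D,Z \right)} = 4 Z^{2}$ ($p{\left(D,Z \right)} = \left(2 Z\right)^{2} = 4 Z^{2}$)
$d = 100$ ($d = 4 \cdot 5^{2} = 4 \cdot 25 = 100$)
$\left(\left(d + \left(\left(5 - 12\right) + 5\right)\right) + 3\right)^{2} = \left(\left(100 + \left(\left(5 - 12\right) + 5\right)\right) + 3\right)^{2} = \left(\left(100 + \left(-7 + 5\right)\right) + 3\right)^{2} = \left(\left(100 - 2\right) + 3\right)^{2} = \left(98 + 3\right)^{2} = 101^{2} = 10201$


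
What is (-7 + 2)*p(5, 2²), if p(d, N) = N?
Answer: -20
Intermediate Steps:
(-7 + 2)*p(5, 2²) = (-7 + 2)*2² = -5*4 = -20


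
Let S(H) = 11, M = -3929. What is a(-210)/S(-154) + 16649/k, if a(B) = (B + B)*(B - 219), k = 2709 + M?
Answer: 19966951/1220 ≈ 16366.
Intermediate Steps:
k = -1220 (k = 2709 - 3929 = -1220)
a(B) = 2*B*(-219 + B) (a(B) = (2*B)*(-219 + B) = 2*B*(-219 + B))
a(-210)/S(-154) + 16649/k = (2*(-210)*(-219 - 210))/11 + 16649/(-1220) = (2*(-210)*(-429))*(1/11) + 16649*(-1/1220) = 180180*(1/11) - 16649/1220 = 16380 - 16649/1220 = 19966951/1220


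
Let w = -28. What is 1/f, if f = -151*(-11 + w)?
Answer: 1/5889 ≈ 0.00016981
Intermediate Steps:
f = 5889 (f = -151*(-11 - 28) = -151*(-39) = 5889)
1/f = 1/5889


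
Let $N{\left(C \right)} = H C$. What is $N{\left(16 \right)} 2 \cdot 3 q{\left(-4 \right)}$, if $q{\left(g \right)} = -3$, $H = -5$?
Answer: $1440$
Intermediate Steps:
$N{\left(C \right)} = - 5 C$
$N{\left(16 \right)} 2 \cdot 3 q{\left(-4 \right)} = \left(-5\right) 16 \cdot 2 \cdot 3 \left(-3\right) = - 80 \cdot 6 \left(-3\right) = \left(-80\right) \left(-18\right) = 1440$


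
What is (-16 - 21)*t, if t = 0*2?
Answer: 0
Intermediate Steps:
t = 0
(-16 - 21)*t = (-16 - 21)*0 = -37*0 = 0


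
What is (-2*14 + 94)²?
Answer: 4356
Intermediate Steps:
(-2*14 + 94)² = (-28 + 94)² = 66² = 4356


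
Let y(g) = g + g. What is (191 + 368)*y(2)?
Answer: 2236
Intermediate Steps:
y(g) = 2*g
(191 + 368)*y(2) = (191 + 368)*(2*2) = 559*4 = 2236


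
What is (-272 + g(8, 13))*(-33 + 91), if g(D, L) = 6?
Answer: -15428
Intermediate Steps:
(-272 + g(8, 13))*(-33 + 91) = (-272 + 6)*(-33 + 91) = -266*58 = -15428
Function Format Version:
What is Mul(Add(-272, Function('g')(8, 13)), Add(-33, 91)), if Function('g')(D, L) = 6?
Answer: -15428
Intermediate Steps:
Mul(Add(-272, Function('g')(8, 13)), Add(-33, 91)) = Mul(Add(-272, 6), Add(-33, 91)) = Mul(-266, 58) = -15428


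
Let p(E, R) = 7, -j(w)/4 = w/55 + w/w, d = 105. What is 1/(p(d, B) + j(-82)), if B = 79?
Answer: 55/493 ≈ 0.11156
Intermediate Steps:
j(w) = -4 - 4*w/55 (j(w) = -4*(w/55 + w/w) = -4*(w*(1/55) + 1) = -4*(w/55 + 1) = -4*(1 + w/55) = -4 - 4*w/55)
1/(p(d, B) + j(-82)) = 1/(7 + (-4 - 4/55*(-82))) = 1/(7 + (-4 + 328/55)) = 1/(7 + 108/55) = 1/(493/55) = 55/493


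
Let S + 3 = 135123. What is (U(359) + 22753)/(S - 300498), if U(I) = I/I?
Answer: -11377/82689 ≈ -0.13759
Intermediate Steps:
S = 135120 (S = -3 + 135123 = 135120)
U(I) = 1
(U(359) + 22753)/(S - 300498) = (1 + 22753)/(135120 - 300498) = 22754/(-165378) = 22754*(-1/165378) = -11377/82689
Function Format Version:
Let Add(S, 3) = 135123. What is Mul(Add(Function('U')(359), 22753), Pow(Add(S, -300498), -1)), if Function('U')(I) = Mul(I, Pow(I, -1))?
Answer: Rational(-11377, 82689) ≈ -0.13759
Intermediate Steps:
S = 135120 (S = Add(-3, 135123) = 135120)
Function('U')(I) = 1
Mul(Add(Function('U')(359), 22753), Pow(Add(S, -300498), -1)) = Mul(Add(1, 22753), Pow(Add(135120, -300498), -1)) = Mul(22754, Pow(-165378, -1)) = Mul(22754, Rational(-1, 165378)) = Rational(-11377, 82689)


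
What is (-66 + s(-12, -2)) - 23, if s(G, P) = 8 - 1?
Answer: -82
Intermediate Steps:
s(G, P) = 7
(-66 + s(-12, -2)) - 23 = (-66 + 7) - 23 = -59 - 23 = -82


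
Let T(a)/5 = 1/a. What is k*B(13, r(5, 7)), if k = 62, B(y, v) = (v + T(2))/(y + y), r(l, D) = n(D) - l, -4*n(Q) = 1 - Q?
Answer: -31/13 ≈ -2.3846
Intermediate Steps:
n(Q) = -1/4 + Q/4 (n(Q) = -(1 - Q)/4 = -1/4 + Q/4)
r(l, D) = -1/4 - l + D/4 (r(l, D) = (-1/4 + D/4) - l = -1/4 - l + D/4)
T(a) = 5/a
B(y, v) = (5/2 + v)/(2*y) (B(y, v) = (v + 5/2)/(y + y) = (v + 5*(1/2))/((2*y)) = (v + 5/2)*(1/(2*y)) = (5/2 + v)*(1/(2*y)) = (5/2 + v)/(2*y))
k*B(13, r(5, 7)) = 62*((1/4)*(5 + 2*(-1/4 - 1*5 + (1/4)*7))/13) = 62*((1/4)*(1/13)*(5 + 2*(-1/4 - 5 + 7/4))) = 62*((1/4)*(1/13)*(5 + 2*(-7/2))) = 62*((1/4)*(1/13)*(5 - 7)) = 62*((1/4)*(1/13)*(-2)) = 62*(-1/26) = -31/13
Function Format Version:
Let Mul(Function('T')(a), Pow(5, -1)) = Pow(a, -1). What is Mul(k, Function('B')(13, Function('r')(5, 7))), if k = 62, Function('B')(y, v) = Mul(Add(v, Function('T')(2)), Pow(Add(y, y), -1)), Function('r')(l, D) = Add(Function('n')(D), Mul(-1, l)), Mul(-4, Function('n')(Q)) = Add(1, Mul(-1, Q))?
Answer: Rational(-31, 13) ≈ -2.3846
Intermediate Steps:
Function('n')(Q) = Add(Rational(-1, 4), Mul(Rational(1, 4), Q)) (Function('n')(Q) = Mul(Rational(-1, 4), Add(1, Mul(-1, Q))) = Add(Rational(-1, 4), Mul(Rational(1, 4), Q)))
Function('r')(l, D) = Add(Rational(-1, 4), Mul(-1, l), Mul(Rational(1, 4), D)) (Function('r')(l, D) = Add(Add(Rational(-1, 4), Mul(Rational(1, 4), D)), Mul(-1, l)) = Add(Rational(-1, 4), Mul(-1, l), Mul(Rational(1, 4), D)))
Function('T')(a) = Mul(5, Pow(a, -1))
Function('B')(y, v) = Mul(Rational(1, 2), Pow(y, -1), Add(Rational(5, 2), v)) (Function('B')(y, v) = Mul(Add(v, Mul(5, Pow(2, -1))), Pow(Add(y, y), -1)) = Mul(Add(v, Mul(5, Rational(1, 2))), Pow(Mul(2, y), -1)) = Mul(Add(v, Rational(5, 2)), Mul(Rational(1, 2), Pow(y, -1))) = Mul(Add(Rational(5, 2), v), Mul(Rational(1, 2), Pow(y, -1))) = Mul(Rational(1, 2), Pow(y, -1), Add(Rational(5, 2), v)))
Mul(k, Function('B')(13, Function('r')(5, 7))) = Mul(62, Mul(Rational(1, 4), Pow(13, -1), Add(5, Mul(2, Add(Rational(-1, 4), Mul(-1, 5), Mul(Rational(1, 4), 7)))))) = Mul(62, Mul(Rational(1, 4), Rational(1, 13), Add(5, Mul(2, Add(Rational(-1, 4), -5, Rational(7, 4)))))) = Mul(62, Mul(Rational(1, 4), Rational(1, 13), Add(5, Mul(2, Rational(-7, 2))))) = Mul(62, Mul(Rational(1, 4), Rational(1, 13), Add(5, -7))) = Mul(62, Mul(Rational(1, 4), Rational(1, 13), -2)) = Mul(62, Rational(-1, 26)) = Rational(-31, 13)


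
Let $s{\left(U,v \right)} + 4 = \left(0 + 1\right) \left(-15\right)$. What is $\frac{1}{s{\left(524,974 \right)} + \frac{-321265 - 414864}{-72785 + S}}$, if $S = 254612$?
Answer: $- \frac{181827}{4190842} \approx -0.043387$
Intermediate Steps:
$s{\left(U,v \right)} = -19$ ($s{\left(U,v \right)} = -4 + \left(0 + 1\right) \left(-15\right) = -4 + 1 \left(-15\right) = -4 - 15 = -19$)
$\frac{1}{s{\left(524,974 \right)} + \frac{-321265 - 414864}{-72785 + S}} = \frac{1}{-19 + \frac{-321265 - 414864}{-72785 + 254612}} = \frac{1}{-19 - \frac{736129}{181827}} = \frac{1}{- \frac{4190842}{181827}} = - \frac{181827}{4190842}$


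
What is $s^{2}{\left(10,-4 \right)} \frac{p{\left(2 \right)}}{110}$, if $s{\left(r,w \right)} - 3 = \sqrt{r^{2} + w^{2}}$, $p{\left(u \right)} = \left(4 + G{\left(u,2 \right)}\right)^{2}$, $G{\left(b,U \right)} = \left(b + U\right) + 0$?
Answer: $\frac{800}{11} + \frac{384 \sqrt{29}}{55} \approx 110.33$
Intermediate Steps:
$G{\left(b,U \right)} = U + b$ ($G{\left(b,U \right)} = \left(U + b\right) + 0 = U + b$)
$p{\left(u \right)} = \left(6 + u\right)^{2}$ ($p{\left(u \right)} = \left(4 + \left(2 + u\right)\right)^{2} = \left(6 + u\right)^{2}$)
$s{\left(r,w \right)} = 3 + \sqrt{r^{2} + w^{2}}$
$s^{2}{\left(10,-4 \right)} \frac{p{\left(2 \right)}}{110} = \left(3 + \sqrt{10^{2} + \left(-4\right)^{2}}\right)^{2} \frac{\left(6 + 2\right)^{2}}{110} = \left(3 + \sqrt{100 + 16}\right)^{2} \cdot 8^{2} \cdot \frac{1}{110} = \left(3 + \sqrt{116}\right)^{2} \cdot 64 \cdot \frac{1}{110} = \left(3 + 2 \sqrt{29}\right)^{2} \cdot \frac{32}{55} = \frac{32 \left(3 + 2 \sqrt{29}\right)^{2}}{55}$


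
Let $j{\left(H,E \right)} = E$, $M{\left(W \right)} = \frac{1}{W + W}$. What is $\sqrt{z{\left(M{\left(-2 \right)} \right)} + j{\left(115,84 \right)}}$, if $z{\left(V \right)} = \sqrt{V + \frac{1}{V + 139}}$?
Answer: $\frac{\sqrt{103496400 + 7770 i \sqrt{6105}}}{1110} \approx 9.1652 + 0.026881 i$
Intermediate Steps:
$M{\left(W \right)} = \frac{1}{2 W}$
$z{\left(V \right)} = \sqrt{V + \frac{1}{139 + V}}$
$\sqrt{z{\left(M{\left(-2 \right)} \right)} + j{\left(115,84 \right)}} = \sqrt{\sqrt{\frac{1 + \frac{1}{2 \left(-2\right)} \left(139 + \frac{1}{2 \left(-2\right)}\right)}{139 + \frac{1}{2 \left(-2\right)}}} + 84} = \sqrt{\sqrt{\frac{1 + \frac{1}{2} \left(- \frac{1}{2}\right) \left(139 + \frac{1}{2} \left(- \frac{1}{2}\right)\right)}{139 + \frac{1}{2} \left(- \frac{1}{2}\right)}} + 84} = \sqrt{\sqrt{\frac{1 - \frac{139 - \frac{1}{4}}{4}}{139 - \frac{1}{4}}} + 84} = \sqrt{\sqrt{\frac{1 - \frac{555}{16}}{\frac{555}{4}}} + 84} = \sqrt{\sqrt{\frac{4 \left(1 - \frac{555}{16}\right)}{555}} + 84} = \sqrt{\sqrt{\frac{4}{555} \left(- \frac{539}{16}\right)} + 84} = \sqrt{\sqrt{- \frac{539}{2220}} + 84} = \sqrt{\frac{7 i \sqrt{6105}}{1110} + 84} = \sqrt{84 + \frac{7 i \sqrt{6105}}{1110}}$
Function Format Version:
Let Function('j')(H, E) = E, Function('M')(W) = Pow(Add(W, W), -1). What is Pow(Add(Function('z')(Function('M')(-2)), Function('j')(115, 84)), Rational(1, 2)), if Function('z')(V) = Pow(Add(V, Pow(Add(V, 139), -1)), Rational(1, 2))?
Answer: Mul(Rational(1, 1110), Pow(Add(103496400, Mul(7770, I, Pow(6105, Rational(1, 2)))), Rational(1, 2))) ≈ Add(9.1652, Mul(0.026881, I))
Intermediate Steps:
Function('M')(W) = Mul(Rational(1, 2), Pow(W, -1)) (Function('M')(W) = Pow(Mul(2, W), -1) = Mul(Rational(1, 2), Pow(W, -1)))
Function('z')(V) = Pow(Add(V, Pow(Add(139, V), -1)), Rational(1, 2))
Pow(Add(Function('z')(Function('M')(-2)), Function('j')(115, 84)), Rational(1, 2)) = Pow(Add(Pow(Mul(Pow(Add(139, Mul(Rational(1, 2), Pow(-2, -1))), -1), Add(1, Mul(Mul(Rational(1, 2), Pow(-2, -1)), Add(139, Mul(Rational(1, 2), Pow(-2, -1)))))), Rational(1, 2)), 84), Rational(1, 2)) = Pow(Add(Pow(Mul(Pow(Add(139, Mul(Rational(1, 2), Rational(-1, 2))), -1), Add(1, Mul(Mul(Rational(1, 2), Rational(-1, 2)), Add(139, Mul(Rational(1, 2), Rational(-1, 2)))))), Rational(1, 2)), 84), Rational(1, 2)) = Pow(Add(Pow(Mul(Pow(Add(139, Rational(-1, 4)), -1), Add(1, Mul(Rational(-1, 4), Add(139, Rational(-1, 4))))), Rational(1, 2)), 84), Rational(1, 2)) = Pow(Add(Pow(Mul(Pow(Rational(555, 4), -1), Add(1, Mul(Rational(-1, 4), Rational(555, 4)))), Rational(1, 2)), 84), Rational(1, 2)) = Pow(Add(Pow(Mul(Rational(4, 555), Add(1, Rational(-555, 16))), Rational(1, 2)), 84), Rational(1, 2)) = Pow(Add(Pow(Mul(Rational(4, 555), Rational(-539, 16)), Rational(1, 2)), 84), Rational(1, 2)) = Pow(Add(Pow(Rational(-539, 2220), Rational(1, 2)), 84), Rational(1, 2)) = Pow(Add(Mul(Rational(7, 1110), I, Pow(6105, Rational(1, 2))), 84), Rational(1, 2)) = Pow(Add(84, Mul(Rational(7, 1110), I, Pow(6105, Rational(1, 2)))), Rational(1, 2))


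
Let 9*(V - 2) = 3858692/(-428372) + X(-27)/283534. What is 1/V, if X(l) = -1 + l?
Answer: 136640279979/136520263465 ≈ 1.0009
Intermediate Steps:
V = 136520263465/136640279979 (V = 2 + (3858692/(-428372) + (-1 - 27)/283534)/9 = 2 + (3858692*(-1/428372) - 28*1/283534)/9 = 2 + (-964673/107093 - 14/141767)/9 = 2 + (1/9)*(-136760296493/15182253331) = 2 - 136760296493/136640279979 = 136520263465/136640279979 ≈ 0.99912)
1/V = 1/(136520263465/136640279979) = 136640279979/136520263465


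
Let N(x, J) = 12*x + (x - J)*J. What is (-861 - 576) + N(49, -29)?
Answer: -3111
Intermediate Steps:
N(x, J) = 12*x + J*(x - J)
(-861 - 576) + N(49, -29) = (-861 - 576) + (-1*(-29)**2 + 12*49 - 29*49) = -1437 + (-1*841 + 588 - 1421) = -1437 + (-841 + 588 - 1421) = -1437 - 1674 = -3111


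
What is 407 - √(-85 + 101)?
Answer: 403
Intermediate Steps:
407 - √(-85 + 101) = 407 - √16 = 407 - 1*4 = 407 - 4 = 403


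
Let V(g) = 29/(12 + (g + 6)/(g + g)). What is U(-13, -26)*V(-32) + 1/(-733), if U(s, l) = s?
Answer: -8843309/291001 ≈ -30.389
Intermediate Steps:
V(g) = 29/(12 + (6 + g)/(2*g)) (V(g) = 29/(12 + (6 + g)/((2*g))) = 29/(12 + (6 + g)*(1/(2*g))) = 29/(12 + (6 + g)/(2*g)))
U(-13, -26)*V(-32) + 1/(-733) = -754*(-32)/(6 + 25*(-32)) + 1/(-733) = -754*(-32)/(6 - 800) - 1/733 = -754*(-32)/(-794) - 1/733 = -754*(-32)*(-1)/794 - 1/733 = -13*928/397 - 1/733 = -12064/397 - 1/733 = -8843309/291001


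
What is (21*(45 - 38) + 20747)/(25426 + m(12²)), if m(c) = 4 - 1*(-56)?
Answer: 10447/12743 ≈ 0.81982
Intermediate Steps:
m(c) = 60 (m(c) = 4 + 56 = 60)
(21*(45 - 38) + 20747)/(25426 + m(12²)) = (21*(45 - 38) + 20747)/(25426 + 60) = (21*7 + 20747)/25486 = (147 + 20747)*(1/25486) = 20894*(1/25486) = 10447/12743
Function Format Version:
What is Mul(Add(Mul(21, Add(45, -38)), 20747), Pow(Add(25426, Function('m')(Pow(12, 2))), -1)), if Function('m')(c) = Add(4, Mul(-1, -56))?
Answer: Rational(10447, 12743) ≈ 0.81982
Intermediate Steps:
Function('m')(c) = 60 (Function('m')(c) = Add(4, 56) = 60)
Mul(Add(Mul(21, Add(45, -38)), 20747), Pow(Add(25426, Function('m')(Pow(12, 2))), -1)) = Mul(Add(Mul(21, Add(45, -38)), 20747), Pow(Add(25426, 60), -1)) = Mul(Add(Mul(21, 7), 20747), Pow(25486, -1)) = Mul(Add(147, 20747), Rational(1, 25486)) = Mul(20894, Rational(1, 25486)) = Rational(10447, 12743)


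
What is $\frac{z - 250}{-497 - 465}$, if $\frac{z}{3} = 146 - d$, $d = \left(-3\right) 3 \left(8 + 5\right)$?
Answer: $- \frac{539}{962} \approx -0.56029$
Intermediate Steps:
$d = -117$ ($d = \left(-9\right) 13 = -117$)
$z = 789$ ($z = 3 \left(146 - -117\right) = 3 \left(146 + 117\right) = 3 \cdot 263 = 789$)
$\frac{z - 250}{-497 - 465} = \frac{789 - 250}{-497 - 465} = \frac{539}{-962} = 539 \left(- \frac{1}{962}\right) = - \frac{539}{962}$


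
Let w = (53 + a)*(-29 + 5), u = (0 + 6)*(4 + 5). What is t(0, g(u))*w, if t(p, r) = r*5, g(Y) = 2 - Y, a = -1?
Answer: 324480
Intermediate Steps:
u = 54 (u = 6*9 = 54)
t(p, r) = 5*r
w = -1248 (w = (53 - 1)*(-29 + 5) = 52*(-24) = -1248)
t(0, g(u))*w = (5*(2 - 1*54))*(-1248) = (5*(2 - 54))*(-1248) = (5*(-52))*(-1248) = -260*(-1248) = 324480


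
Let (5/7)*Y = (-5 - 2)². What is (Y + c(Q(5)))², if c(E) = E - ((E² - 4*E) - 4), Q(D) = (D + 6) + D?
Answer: 267289/25 ≈ 10692.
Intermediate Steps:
Q(D) = 6 + 2*D (Q(D) = (6 + D) + D = 6 + 2*D)
c(E) = 4 - E² + 5*E (c(E) = E - (-4 + E² - 4*E) = E + (4 - E² + 4*E) = 4 - E² + 5*E)
Y = 343/5 (Y = 7*(-5 - 2)²/5 = (7/5)*(-7)² = (7/5)*49 = 343/5 ≈ 68.600)
(Y + c(Q(5)))² = (343/5 + (4 - (6 + 2*5)² + 5*(6 + 2*5)))² = (343/5 + (4 - (6 + 10)² + 5*(6 + 10)))² = (343/5 + (4 - 1*16² + 5*16))² = (343/5 + (4 - 1*256 + 80))² = (343/5 + (4 - 256 + 80))² = (343/5 - 172)² = (-517/5)² = 267289/25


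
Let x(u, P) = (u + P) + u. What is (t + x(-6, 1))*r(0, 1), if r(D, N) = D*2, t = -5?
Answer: 0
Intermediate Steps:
r(D, N) = 2*D
x(u, P) = P + 2*u (x(u, P) = (P + u) + u = P + 2*u)
(t + x(-6, 1))*r(0, 1) = (-5 + (1 + 2*(-6)))*(2*0) = (-5 + (1 - 12))*0 = (-5 - 11)*0 = -16*0 = 0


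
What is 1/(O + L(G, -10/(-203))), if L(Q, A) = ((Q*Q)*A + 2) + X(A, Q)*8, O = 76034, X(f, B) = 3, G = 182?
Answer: 29/2253060 ≈ 1.2871e-5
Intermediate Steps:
L(Q, A) = 26 + A*Q**2 (L(Q, A) = ((Q*Q)*A + 2) + 3*8 = (Q**2*A + 2) + 24 = (A*Q**2 + 2) + 24 = (2 + A*Q**2) + 24 = 26 + A*Q**2)
1/(O + L(G, -10/(-203))) = 1/(76034 + (26 - 10/(-203)*182**2)) = 1/(76034 + (26 - 10*(-1/203)*33124)) = 1/(76034 + (26 + (10/203)*33124)) = 1/(76034 + (26 + 47320/29)) = 1/(76034 + 48074/29) = 1/(2253060/29) = 29/2253060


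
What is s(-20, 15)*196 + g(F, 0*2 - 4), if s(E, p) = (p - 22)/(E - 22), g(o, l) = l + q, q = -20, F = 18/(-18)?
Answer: 26/3 ≈ 8.6667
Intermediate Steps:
F = -1 (F = 18*(-1/18) = -1)
g(o, l) = -20 + l (g(o, l) = l - 20 = -20 + l)
s(E, p) = (-22 + p)/(-22 + E)
s(-20, 15)*196 + g(F, 0*2 - 4) = ((-22 + 15)/(-22 - 20))*196 + (-20 + (0*2 - 4)) = (-7/(-42))*196 + (-20 + (0 - 4)) = -1/42*(-7)*196 + (-20 - 4) = (⅙)*196 - 24 = 98/3 - 24 = 26/3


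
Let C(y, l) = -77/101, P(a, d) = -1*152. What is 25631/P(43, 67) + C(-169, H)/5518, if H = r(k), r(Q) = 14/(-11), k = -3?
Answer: -375911299/2229272 ≈ -168.63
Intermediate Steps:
P(a, d) = -152
r(Q) = -14/11 (r(Q) = 14*(-1/11) = -14/11)
H = -14/11 ≈ -1.2727
C(y, l) = -77/101 (C(y, l) = -77*1/101 = -77/101)
25631/P(43, 67) + C(-169, H)/5518 = 25631/(-152) - 77/101/5518 = 25631*(-1/152) - 77/101*1/5518 = -1349/8 - 77/557318 = -375911299/2229272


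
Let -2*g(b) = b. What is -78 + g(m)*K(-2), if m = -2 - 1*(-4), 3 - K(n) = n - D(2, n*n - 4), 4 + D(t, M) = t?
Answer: -81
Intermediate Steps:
D(t, M) = -4 + t
K(n) = 1 - n (K(n) = 3 - (n - (-4 + 2)) = 3 - (n - 1*(-2)) = 3 - (n + 2) = 3 - (2 + n) = 3 + (-2 - n) = 1 - n)
m = 2 (m = -2 + 4 = 2)
g(b) = -b/2
-78 + g(m)*K(-2) = -78 + (-½*2)*(1 - 1*(-2)) = -78 - (1 + 2) = -78 - 1*3 = -78 - 3 = -81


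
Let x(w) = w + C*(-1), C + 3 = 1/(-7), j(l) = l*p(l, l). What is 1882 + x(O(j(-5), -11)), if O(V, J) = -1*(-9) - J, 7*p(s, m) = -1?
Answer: 13336/7 ≈ 1905.1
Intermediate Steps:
p(s, m) = -⅐ (p(s, m) = (⅐)*(-1) = -⅐)
j(l) = -l/7 (j(l) = l*(-⅐) = -l/7)
C = -22/7 (C = -3 + 1/(-7) = -3 - ⅐ = -22/7 ≈ -3.1429)
O(V, J) = 9 - J
x(w) = 22/7 + w (x(w) = w - 22/7*(-1) = w + 22/7 = 22/7 + w)
1882 + x(O(j(-5), -11)) = 1882 + (22/7 + (9 - 1*(-11))) = 1882 + (22/7 + (9 + 11)) = 1882 + (22/7 + 20) = 1882 + 162/7 = 13336/7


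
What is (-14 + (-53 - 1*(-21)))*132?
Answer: -6072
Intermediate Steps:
(-14 + (-53 - 1*(-21)))*132 = (-14 + (-53 + 21))*132 = (-14 - 32)*132 = -46*132 = -6072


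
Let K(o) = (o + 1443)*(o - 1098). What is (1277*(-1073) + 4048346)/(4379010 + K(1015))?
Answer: 2678125/4174996 ≈ 0.64147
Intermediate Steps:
K(o) = (-1098 + o)*(1443 + o) (K(o) = (1443 + o)*(-1098 + o) = (-1098 + o)*(1443 + o))
(1277*(-1073) + 4048346)/(4379010 + K(1015)) = (1277*(-1073) + 4048346)/(4379010 + (-1584414 + 1015² + 345*1015)) = (-1370221 + 4048346)/(4379010 + (-1584414 + 1030225 + 350175)) = 2678125/(4379010 - 204014) = 2678125/4174996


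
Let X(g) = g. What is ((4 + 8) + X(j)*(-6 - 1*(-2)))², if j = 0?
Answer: 144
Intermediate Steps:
((4 + 8) + X(j)*(-6 - 1*(-2)))² = ((4 + 8) + 0*(-6 - 1*(-2)))² = (12 + 0*(-6 + 2))² = (12 + 0*(-4))² = (12 + 0)² = 12² = 144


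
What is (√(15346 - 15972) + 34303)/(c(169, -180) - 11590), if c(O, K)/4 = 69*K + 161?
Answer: -34303/60626 - I*√626/60626 ≈ -0.56581 - 0.00041269*I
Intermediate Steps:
c(O, K) = 644 + 276*K (c(O, K) = 4*(69*K + 161) = 4*(161 + 69*K) = 644 + 276*K)
(√(15346 - 15972) + 34303)/(c(169, -180) - 11590) = (√(15346 - 15972) + 34303)/((644 + 276*(-180)) - 11590) = (√(-626) + 34303)/((644 - 49680) - 11590) = (I*√626 + 34303)/(-49036 - 11590) = (34303 + I*√626)/(-60626) = (34303 + I*√626)*(-1/60626) = -34303/60626 - I*√626/60626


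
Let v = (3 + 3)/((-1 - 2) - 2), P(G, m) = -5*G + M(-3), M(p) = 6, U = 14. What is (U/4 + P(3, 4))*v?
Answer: 33/5 ≈ 6.6000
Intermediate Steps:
P(G, m) = 6 - 5*G (P(G, m) = -5*G + 6 = 6 - 5*G)
v = -6/5 (v = 6/(-3 - 2) = 6/(-5) = 6*(-⅕) = -6/5 ≈ -1.2000)
(U/4 + P(3, 4))*v = (14/4 + (6 - 5*3))*(-6/5) = (14*(¼) + (6 - 15))*(-6/5) = (7/2 - 9)*(-6/5) = -11/2*(-6/5) = 33/5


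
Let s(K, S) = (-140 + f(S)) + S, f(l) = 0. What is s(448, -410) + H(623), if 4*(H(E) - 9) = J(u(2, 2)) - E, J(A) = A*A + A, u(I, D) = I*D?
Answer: -2767/4 ≈ -691.75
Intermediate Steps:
u(I, D) = D*I
J(A) = A + A**2 (J(A) = A**2 + A = A + A**2)
s(K, S) = -140 + S (s(K, S) = (-140 + 0) + S = -140 + S)
H(E) = 14 - E/4 (H(E) = 9 + ((2*2)*(1 + 2*2) - E)/4 = 9 + (4*(1 + 4) - E)/4 = 9 + (4*5 - E)/4 = 9 + (20 - E)/4 = 9 + (5 - E/4) = 14 - E/4)
s(448, -410) + H(623) = (-140 - 410) + (14 - 1/4*623) = -550 + (14 - 623/4) = -550 - 567/4 = -2767/4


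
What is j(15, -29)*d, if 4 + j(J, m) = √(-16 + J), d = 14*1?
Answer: -56 + 14*I ≈ -56.0 + 14.0*I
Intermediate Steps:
d = 14
j(J, m) = -4 + √(-16 + J)
j(15, -29)*d = (-4 + √(-16 + 15))*14 = (-4 + √(-1))*14 = (-4 + I)*14 = -56 + 14*I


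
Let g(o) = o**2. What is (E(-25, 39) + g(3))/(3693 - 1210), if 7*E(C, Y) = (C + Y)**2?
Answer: 37/2483 ≈ 0.014901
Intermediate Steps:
E(C, Y) = (C + Y)**2/7
(E(-25, 39) + g(3))/(3693 - 1210) = ((-25 + 39)**2/7 + 3**2)/(3693 - 1210) = ((1/7)*14**2 + 9)/2483 = ((1/7)*196 + 9)*(1/2483) = (28 + 9)*(1/2483) = 37*(1/2483) = 37/2483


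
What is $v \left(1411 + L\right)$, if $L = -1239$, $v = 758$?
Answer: $130376$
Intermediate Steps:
$v \left(1411 + L\right) = 758 \left(1411 - 1239\right) = 758 \cdot 172 = 130376$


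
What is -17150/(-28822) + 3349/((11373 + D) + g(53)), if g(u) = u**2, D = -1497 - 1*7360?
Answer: 93924314/76738575 ≈ 1.2240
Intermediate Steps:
D = -8857 (D = -1497 - 7360 = -8857)
-17150/(-28822) + 3349/((11373 + D) + g(53)) = -17150/(-28822) + 3349/((11373 - 8857) + 53**2) = -17150*(-1/28822) + 3349/(2516 + 2809) = 8575/14411 + 3349/5325 = 93924314/76738575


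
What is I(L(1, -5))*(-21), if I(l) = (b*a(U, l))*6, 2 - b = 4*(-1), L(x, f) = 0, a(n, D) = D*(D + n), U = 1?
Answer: 0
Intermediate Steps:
b = 6 (b = 2 - 4*(-1) = 2 - 1*(-4) = 2 + 4 = 6)
I(l) = 36*l*(1 + l) (I(l) = (6*(l*(l + 1)))*6 = (6*(l*(1 + l)))*6 = (6*l*(1 + l))*6 = 36*l*(1 + l))
I(L(1, -5))*(-21) = (36*0*(1 + 0))*(-21) = (36*0*1)*(-21) = 0*(-21) = 0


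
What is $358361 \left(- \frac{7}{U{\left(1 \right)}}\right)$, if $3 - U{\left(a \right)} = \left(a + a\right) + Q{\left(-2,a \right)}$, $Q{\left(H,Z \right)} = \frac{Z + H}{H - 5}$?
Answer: $- \frac{17559689}{6} \approx -2.9266 \cdot 10^{6}$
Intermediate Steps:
$Q{\left(H,Z \right)} = \frac{H + Z}{-5 + H}$
$U{\left(a \right)} = \frac{19}{7} - \frac{13 a}{7}$ ($U{\left(a \right)} = 3 - \left(\left(a + a\right) + \frac{-2 + a}{-5 - 2}\right) = 3 - \left(2 a + \frac{-2 + a}{-7}\right) = 3 - \left(2 a - \frac{-2 + a}{7}\right) = 3 - \left(2 a - \left(- \frac{2}{7} + \frac{a}{7}\right)\right) = 3 - \left(\frac{2}{7} + \frac{13 a}{7}\right) = \frac{19}{7} - \frac{13 a}{7}$)
$358361 \left(- \frac{7}{U{\left(1 \right)}}\right) = 358361 \left(- \frac{7}{\frac{19}{7} - \frac{13}{7}}\right) = 358361 \left(- \frac{7}{\frac{6}{7}}\right) = 358361 \left(\left(-7\right) \frac{7}{6}\right) = 358361 \left(- \frac{49}{6}\right) = - \frac{17559689}{6}$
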